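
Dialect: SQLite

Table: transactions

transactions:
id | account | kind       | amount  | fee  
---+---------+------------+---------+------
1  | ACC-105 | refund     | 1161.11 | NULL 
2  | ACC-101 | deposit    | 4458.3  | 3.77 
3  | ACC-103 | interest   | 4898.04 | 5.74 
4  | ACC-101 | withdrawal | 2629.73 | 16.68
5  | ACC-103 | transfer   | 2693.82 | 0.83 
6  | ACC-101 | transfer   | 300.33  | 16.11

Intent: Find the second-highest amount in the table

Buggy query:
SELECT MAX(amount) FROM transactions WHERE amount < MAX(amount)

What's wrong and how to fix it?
Bug: MAX(amount) on the right of the comparison is an aggregate-in-WHERE error

Fix: Compute the overall MAX in a subquery, then take MAX of rows below it

Corrected query:
SELECT MAX(amount) FROM transactions WHERE amount < (SELECT MAX(amount) FROM transactions)

Result:
MAX(amount)
-----------
4458.3     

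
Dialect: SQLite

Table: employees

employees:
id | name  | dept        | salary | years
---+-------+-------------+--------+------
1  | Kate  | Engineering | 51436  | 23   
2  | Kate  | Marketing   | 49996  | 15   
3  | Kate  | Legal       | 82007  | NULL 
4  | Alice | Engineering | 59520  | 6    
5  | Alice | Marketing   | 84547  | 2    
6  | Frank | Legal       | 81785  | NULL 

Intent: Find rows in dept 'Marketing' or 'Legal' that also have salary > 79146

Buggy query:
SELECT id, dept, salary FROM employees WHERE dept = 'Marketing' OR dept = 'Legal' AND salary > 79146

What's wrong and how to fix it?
Bug: Without parentheses, AND is evaluated before OR, so the salary filter only applies to the 'Legal' branch

Fix: Group the OR with parentheses (or use IN), then AND the threshold

Corrected query:
SELECT id, dept, salary FROM employees WHERE (dept = 'Marketing' OR dept = 'Legal') AND salary > 79146

Result:
id | dept      | salary
---+-----------+-------
3  | Legal     | 82007 
5  | Marketing | 84547 
6  | Legal     | 81785 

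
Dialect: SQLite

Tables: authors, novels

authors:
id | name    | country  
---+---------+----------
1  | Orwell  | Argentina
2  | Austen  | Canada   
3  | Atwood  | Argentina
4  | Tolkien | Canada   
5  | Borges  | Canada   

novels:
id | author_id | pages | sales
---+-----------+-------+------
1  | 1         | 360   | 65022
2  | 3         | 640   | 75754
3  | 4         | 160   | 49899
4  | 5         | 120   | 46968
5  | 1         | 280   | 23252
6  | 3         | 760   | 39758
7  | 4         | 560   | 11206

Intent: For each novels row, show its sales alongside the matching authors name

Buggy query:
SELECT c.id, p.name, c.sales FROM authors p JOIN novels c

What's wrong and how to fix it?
Bug: Missing join condition: each novels row is matched to all authors rows instead of just its own

Fix: Specify the join condition linking the foreign key to the parent id

Corrected query:
SELECT c.id, p.name, c.sales FROM authors p JOIN novels c ON c.author_id = p.id

Result:
id | name    | sales
---+---------+------
1  | Orwell  | 65022
2  | Atwood  | 75754
3  | Tolkien | 49899
4  | Borges  | 46968
5  | Orwell  | 23252
6  | Atwood  | 39758
7  | Tolkien | 11206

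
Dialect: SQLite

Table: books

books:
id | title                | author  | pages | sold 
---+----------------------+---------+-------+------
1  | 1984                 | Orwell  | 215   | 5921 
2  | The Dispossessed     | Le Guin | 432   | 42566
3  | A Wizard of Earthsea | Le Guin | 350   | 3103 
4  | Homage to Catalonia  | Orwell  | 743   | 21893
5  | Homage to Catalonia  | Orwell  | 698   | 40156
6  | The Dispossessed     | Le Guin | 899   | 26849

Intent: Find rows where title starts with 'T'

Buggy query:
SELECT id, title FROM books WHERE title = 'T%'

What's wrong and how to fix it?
Bug: Wildcards only work with LIKE; '=' treats '%' as a literal character

Fix: Replace '=' with LIKE so 'T%' is treated as a pattern

Corrected query:
SELECT id, title FROM books WHERE title LIKE 'T%'

Result:
id | title           
---+-----------------
2  | The Dispossessed
6  | The Dispossessed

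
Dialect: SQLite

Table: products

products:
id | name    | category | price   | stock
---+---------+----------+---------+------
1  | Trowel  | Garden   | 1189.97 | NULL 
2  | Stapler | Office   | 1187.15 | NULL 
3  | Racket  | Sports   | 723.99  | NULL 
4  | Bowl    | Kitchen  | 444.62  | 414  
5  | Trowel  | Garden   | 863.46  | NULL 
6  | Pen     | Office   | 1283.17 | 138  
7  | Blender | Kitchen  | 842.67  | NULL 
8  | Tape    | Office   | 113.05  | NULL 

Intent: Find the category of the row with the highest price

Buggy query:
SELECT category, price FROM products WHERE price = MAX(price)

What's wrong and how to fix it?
Bug: WHERE is evaluated per row; an aggregate over the whole table isn't defined there

Fix: Wrap MAX in a scalar subquery so WHERE compares against a single value

Corrected query:
SELECT category, price FROM products WHERE price = (SELECT MAX(price) FROM products)

Result:
category | price  
---------+--------
Office   | 1283.17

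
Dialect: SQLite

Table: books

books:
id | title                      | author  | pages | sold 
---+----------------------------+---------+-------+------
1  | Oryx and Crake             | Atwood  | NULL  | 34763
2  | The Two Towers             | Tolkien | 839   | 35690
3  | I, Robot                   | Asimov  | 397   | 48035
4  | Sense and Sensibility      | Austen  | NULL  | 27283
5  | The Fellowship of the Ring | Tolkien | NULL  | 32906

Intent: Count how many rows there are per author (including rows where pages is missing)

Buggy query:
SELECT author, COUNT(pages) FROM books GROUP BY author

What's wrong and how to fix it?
Bug: COUNT(pages) skips NULLs, so groups with missing pages are undercounted

Fix: Replace COUNT(pages) with COUNT(*)

Corrected query:
SELECT author, COUNT(*) FROM books GROUP BY author

Result:
author  | COUNT(*)
--------+---------
Asimov  | 1       
Atwood  | 1       
Austen  | 1       
Tolkien | 2       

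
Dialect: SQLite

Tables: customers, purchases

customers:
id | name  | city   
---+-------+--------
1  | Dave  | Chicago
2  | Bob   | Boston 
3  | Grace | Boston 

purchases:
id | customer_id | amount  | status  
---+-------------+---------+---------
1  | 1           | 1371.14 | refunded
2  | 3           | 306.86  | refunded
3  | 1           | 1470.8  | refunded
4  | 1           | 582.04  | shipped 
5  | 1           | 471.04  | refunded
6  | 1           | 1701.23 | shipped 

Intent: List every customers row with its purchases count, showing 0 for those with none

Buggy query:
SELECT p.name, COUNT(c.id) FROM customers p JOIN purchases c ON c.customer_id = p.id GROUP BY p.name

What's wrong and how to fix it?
Bug: An inner join excludes parents with zero children

Fix: Switch to LEFT JOIN to retain unmatched parent rows

Corrected query:
SELECT p.name, COUNT(c.id) FROM customers p LEFT JOIN purchases c ON c.customer_id = p.id GROUP BY p.name

Result:
name  | COUNT(c.id)
------+------------
Bob   | 0          
Dave  | 5          
Grace | 1          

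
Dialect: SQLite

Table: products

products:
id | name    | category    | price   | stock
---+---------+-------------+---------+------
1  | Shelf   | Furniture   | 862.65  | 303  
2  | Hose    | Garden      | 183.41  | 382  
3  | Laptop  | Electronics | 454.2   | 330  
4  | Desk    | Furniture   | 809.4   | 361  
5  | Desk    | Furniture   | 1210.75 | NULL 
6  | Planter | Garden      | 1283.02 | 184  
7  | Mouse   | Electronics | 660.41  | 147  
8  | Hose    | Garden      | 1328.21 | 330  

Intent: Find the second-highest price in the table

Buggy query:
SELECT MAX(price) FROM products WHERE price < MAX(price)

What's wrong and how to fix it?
Bug: MAX(price) on the right of the comparison is an aggregate-in-WHERE error

Fix: Put the inner MAX in a scalar subquery

Corrected query:
SELECT MAX(price) FROM products WHERE price < (SELECT MAX(price) FROM products)

Result:
MAX(price)
----------
1283.02   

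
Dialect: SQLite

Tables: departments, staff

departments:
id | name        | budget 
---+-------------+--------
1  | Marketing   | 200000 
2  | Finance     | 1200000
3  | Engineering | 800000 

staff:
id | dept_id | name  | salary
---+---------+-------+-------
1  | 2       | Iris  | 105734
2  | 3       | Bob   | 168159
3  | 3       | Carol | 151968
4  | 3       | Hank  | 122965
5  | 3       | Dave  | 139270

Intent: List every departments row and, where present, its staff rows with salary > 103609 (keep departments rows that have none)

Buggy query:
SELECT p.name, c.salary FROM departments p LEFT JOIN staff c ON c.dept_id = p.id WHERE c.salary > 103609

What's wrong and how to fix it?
Bug: Filtering c.salary in WHERE discards the NULL rows produced by LEFT JOIN, turning it into an inner join

Fix: Move the right-table condition into the ON clause so unmatched parents are kept

Corrected query:
SELECT p.name, c.salary FROM departments p LEFT JOIN staff c ON c.dept_id = p.id AND c.salary > 103609

Result:
name        | salary
------------+-------
Marketing   | NULL  
Finance     | 105734
Engineering | 122965
Engineering | 139270
Engineering | 151968
Engineering | 168159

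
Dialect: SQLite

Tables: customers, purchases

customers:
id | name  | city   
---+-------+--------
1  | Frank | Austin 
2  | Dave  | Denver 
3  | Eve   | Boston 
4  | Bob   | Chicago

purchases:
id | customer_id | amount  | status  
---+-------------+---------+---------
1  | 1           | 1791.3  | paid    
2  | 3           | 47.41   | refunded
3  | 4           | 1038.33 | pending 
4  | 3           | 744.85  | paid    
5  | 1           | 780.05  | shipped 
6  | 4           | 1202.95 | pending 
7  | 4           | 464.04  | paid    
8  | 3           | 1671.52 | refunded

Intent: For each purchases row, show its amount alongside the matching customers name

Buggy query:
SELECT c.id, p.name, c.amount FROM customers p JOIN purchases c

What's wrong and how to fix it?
Bug: Missing join condition: each purchases row is matched to all customers rows instead of just its own

Fix: Specify the join condition linking the foreign key to the parent id

Corrected query:
SELECT c.id, p.name, c.amount FROM customers p JOIN purchases c ON c.customer_id = p.id

Result:
id | name  | amount 
---+-------+--------
1  | Frank | 1791.3 
2  | Eve   | 47.41  
3  | Bob   | 1038.33
4  | Eve   | 744.85 
5  | Frank | 780.05 
6  | Bob   | 1202.95
7  | Bob   | 464.04 
8  | Eve   | 1671.52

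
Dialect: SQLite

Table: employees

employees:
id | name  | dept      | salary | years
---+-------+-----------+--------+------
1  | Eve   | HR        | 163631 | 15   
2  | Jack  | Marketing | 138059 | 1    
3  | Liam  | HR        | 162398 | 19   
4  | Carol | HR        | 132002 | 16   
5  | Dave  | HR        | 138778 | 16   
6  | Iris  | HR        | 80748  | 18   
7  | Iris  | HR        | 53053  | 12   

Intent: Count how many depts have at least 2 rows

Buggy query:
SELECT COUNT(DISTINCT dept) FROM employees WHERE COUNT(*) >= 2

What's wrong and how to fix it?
Bug: WHERE filters individual rows, not groups, so a group-level COUNT is invalid there

Fix: Use a subquery that GROUPs and filters with HAVING, then count its rows

Corrected query:
SELECT COUNT(*) FROM (SELECT dept FROM employees GROUP BY dept HAVING COUNT(*) >= 2)

Result:
COUNT(*)
--------
1       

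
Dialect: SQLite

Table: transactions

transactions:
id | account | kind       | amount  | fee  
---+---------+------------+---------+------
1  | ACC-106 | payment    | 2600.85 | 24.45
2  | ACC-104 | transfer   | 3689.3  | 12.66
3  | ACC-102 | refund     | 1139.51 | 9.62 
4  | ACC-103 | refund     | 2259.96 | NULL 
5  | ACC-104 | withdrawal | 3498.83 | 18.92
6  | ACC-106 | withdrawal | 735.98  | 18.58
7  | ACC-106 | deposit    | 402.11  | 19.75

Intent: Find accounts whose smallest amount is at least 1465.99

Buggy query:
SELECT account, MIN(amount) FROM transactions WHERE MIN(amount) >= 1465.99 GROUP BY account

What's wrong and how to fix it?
Bug: MIN() in WHERE is a misuse of aggregate

Fix: Replace WHERE with HAVING after the GROUP BY

Corrected query:
SELECT account, MIN(amount) FROM transactions GROUP BY account HAVING MIN(amount) >= 1465.99

Result:
account | MIN(amount)
--------+------------
ACC-103 | 2259.96    
ACC-104 | 3498.83    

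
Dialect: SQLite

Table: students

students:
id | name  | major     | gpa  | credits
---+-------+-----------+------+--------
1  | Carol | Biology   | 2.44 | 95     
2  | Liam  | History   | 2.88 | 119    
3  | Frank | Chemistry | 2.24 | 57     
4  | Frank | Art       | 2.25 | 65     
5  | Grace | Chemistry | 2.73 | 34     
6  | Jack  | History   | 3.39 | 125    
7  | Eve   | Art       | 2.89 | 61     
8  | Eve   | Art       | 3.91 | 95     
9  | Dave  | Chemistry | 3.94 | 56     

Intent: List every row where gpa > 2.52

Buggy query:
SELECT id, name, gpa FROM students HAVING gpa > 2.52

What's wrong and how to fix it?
Bug: HAVING filters the output of aggregation, but this query has no GROUP BY and no aggregate functions, so SQLite rejects it (HAVING clause on a non-aggregate query); the condition here is per row

Fix: Replace HAVING with WHERE since the condition applies to individual rows

Corrected query:
SELECT id, name, gpa FROM students WHERE gpa > 2.52

Result:
id | name  | gpa 
---+-------+-----
2  | Liam  | 2.88
5  | Grace | 2.73
6  | Jack  | 3.39
7  | Eve   | 2.89
8  | Eve   | 3.91
9  | Dave  | 3.94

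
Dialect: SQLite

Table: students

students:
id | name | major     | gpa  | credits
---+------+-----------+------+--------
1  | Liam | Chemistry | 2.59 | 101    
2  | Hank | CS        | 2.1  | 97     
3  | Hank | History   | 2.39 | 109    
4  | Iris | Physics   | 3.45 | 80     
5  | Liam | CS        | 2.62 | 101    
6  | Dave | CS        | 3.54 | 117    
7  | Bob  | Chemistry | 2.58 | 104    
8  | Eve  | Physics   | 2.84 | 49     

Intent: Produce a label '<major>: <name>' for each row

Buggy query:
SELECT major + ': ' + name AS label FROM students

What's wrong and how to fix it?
Bug: '+' is numeric addition; on text columns SQLite converts them to 0 instead of concatenating

Fix: Replace + with || to concatenate text

Corrected query:
SELECT major || ': ' || name AS label FROM students

Result:
label          
---------------
Chemistry: Liam
CS: Hank       
History: Hank  
Physics: Iris  
CS: Liam       
CS: Dave       
Chemistry: Bob 
Physics: Eve   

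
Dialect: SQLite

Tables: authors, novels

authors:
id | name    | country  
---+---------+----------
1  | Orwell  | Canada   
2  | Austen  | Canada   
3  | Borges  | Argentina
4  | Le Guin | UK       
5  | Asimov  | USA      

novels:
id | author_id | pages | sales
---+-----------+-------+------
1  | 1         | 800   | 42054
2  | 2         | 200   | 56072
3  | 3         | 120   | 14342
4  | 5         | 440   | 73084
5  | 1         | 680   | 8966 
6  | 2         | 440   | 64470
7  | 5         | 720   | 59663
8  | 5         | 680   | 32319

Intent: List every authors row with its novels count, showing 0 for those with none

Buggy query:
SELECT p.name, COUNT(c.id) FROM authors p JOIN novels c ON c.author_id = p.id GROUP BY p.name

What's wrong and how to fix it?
Bug: INNER JOIN drops authors rows that have no matching novels rows

Fix: Switch to LEFT JOIN to retain unmatched parent rows

Corrected query:
SELECT p.name, COUNT(c.id) FROM authors p LEFT JOIN novels c ON c.author_id = p.id GROUP BY p.name

Result:
name    | COUNT(c.id)
--------+------------
Asimov  | 3          
Austen  | 2          
Borges  | 1          
Le Guin | 0          
Orwell  | 2          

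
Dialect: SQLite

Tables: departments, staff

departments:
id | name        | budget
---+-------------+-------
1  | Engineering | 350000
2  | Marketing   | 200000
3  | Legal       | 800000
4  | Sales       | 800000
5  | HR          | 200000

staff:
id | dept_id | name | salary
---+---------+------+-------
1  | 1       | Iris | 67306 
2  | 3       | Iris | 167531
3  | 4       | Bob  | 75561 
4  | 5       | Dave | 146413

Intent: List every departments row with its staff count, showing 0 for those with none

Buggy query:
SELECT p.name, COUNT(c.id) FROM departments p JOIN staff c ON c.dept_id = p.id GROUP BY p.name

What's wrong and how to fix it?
Bug: An inner join excludes parents with zero children

Fix: Use LEFT JOIN so parents without children still appear (COUNT(c.id) gives 0)

Corrected query:
SELECT p.name, COUNT(c.id) FROM departments p LEFT JOIN staff c ON c.dept_id = p.id GROUP BY p.name

Result:
name        | COUNT(c.id)
------------+------------
Engineering | 1          
HR          | 1          
Legal       | 1          
Marketing   | 0          
Sales       | 1          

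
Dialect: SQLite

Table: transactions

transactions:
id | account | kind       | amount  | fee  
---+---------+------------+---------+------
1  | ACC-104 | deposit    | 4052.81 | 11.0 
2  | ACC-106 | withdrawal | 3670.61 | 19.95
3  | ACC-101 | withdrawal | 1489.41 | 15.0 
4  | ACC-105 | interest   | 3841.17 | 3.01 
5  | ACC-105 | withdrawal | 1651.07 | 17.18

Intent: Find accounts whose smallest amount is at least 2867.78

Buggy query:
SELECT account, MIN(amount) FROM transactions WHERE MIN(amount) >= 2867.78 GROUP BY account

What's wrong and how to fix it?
Bug: Aggregates like MIN are computed per group after WHERE runs

Fix: Replace WHERE with HAVING after the GROUP BY

Corrected query:
SELECT account, MIN(amount) FROM transactions GROUP BY account HAVING MIN(amount) >= 2867.78

Result:
account | MIN(amount)
--------+------------
ACC-104 | 4052.81    
ACC-106 | 3670.61    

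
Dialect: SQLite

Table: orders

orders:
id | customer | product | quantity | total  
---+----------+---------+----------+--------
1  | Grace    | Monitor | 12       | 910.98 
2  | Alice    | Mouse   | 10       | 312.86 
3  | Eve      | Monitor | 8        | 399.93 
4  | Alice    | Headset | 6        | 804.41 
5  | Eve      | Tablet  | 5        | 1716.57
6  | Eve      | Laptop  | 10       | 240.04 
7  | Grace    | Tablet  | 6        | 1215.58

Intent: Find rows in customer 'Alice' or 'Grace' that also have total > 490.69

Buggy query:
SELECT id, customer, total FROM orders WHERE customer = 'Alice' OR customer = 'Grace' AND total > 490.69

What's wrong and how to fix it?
Bug: Without parentheses, AND is evaluated before OR, so the total filter only applies to the 'Grace' branch

Fix: Add parentheses around the OR so the AND applies to both alternatives

Corrected query:
SELECT id, customer, total FROM orders WHERE (customer = 'Alice' OR customer = 'Grace') AND total > 490.69

Result:
id | customer | total  
---+----------+--------
1  | Grace    | 910.98 
4  | Alice    | 804.41 
7  | Grace    | 1215.58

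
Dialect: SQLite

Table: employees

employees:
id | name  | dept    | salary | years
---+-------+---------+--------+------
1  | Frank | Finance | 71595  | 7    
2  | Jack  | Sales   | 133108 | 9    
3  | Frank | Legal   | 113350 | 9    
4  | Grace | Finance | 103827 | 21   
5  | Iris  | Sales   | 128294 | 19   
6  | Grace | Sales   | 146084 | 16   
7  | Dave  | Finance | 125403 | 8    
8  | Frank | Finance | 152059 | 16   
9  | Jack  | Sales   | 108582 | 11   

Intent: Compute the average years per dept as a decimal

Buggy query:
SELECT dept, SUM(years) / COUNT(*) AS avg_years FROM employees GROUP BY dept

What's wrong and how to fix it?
Bug: SUM(years) and COUNT(*) are both integers; the division truncates the fractional part

Fix: Cast one side to REAL so the division keeps the fractional part

Corrected query:
SELECT dept, SUM(years) * 1.0 / COUNT(*) AS avg_years FROM employees GROUP BY dept

Result:
dept    | avg_years
--------+----------
Finance | 13       
Legal   | 9        
Sales   | 13.75    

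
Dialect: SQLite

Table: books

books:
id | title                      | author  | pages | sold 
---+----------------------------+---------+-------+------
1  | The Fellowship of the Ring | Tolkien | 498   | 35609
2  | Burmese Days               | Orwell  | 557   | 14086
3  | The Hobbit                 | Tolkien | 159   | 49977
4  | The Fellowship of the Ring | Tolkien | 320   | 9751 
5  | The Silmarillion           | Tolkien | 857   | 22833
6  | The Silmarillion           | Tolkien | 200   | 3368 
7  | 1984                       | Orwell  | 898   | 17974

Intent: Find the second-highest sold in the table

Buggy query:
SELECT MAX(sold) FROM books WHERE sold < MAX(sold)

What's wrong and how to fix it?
Bug: The inner MAX is an aggregate inside WHERE, which is not allowed

Fix: Put the inner MAX in a scalar subquery

Corrected query:
SELECT MAX(sold) FROM books WHERE sold < (SELECT MAX(sold) FROM books)

Result:
MAX(sold)
---------
35609    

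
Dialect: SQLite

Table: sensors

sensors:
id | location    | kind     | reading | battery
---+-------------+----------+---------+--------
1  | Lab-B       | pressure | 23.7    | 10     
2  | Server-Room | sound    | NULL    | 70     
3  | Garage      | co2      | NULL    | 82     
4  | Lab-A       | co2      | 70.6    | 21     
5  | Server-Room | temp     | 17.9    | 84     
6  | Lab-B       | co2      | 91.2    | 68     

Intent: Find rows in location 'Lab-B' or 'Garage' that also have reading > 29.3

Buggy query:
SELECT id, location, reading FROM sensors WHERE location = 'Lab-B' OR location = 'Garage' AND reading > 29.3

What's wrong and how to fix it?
Bug: Without parentheses, AND is evaluated before OR, so the reading filter only applies to the 'Garage' branch

Fix: Add parentheses around the OR so the AND applies to both alternatives

Corrected query:
SELECT id, location, reading FROM sensors WHERE (location = 'Lab-B' OR location = 'Garage') AND reading > 29.3

Result:
id | location | reading
---+----------+--------
6  | Lab-B    | 91.2   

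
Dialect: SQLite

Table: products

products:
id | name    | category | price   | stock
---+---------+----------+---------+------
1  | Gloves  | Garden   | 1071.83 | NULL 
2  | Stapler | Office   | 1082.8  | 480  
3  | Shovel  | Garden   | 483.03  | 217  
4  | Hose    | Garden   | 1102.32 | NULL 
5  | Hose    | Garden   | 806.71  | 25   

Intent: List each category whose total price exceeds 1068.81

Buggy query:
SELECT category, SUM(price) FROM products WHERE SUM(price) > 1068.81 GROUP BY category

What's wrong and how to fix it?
Bug: SUM(price) is an aggregate, but WHERE filters rows before aggregation

Fix: Move the aggregate condition to a HAVING clause

Corrected query:
SELECT category, SUM(price) FROM products GROUP BY category HAVING SUM(price) > 1068.81

Result:
category | SUM(price)
---------+-----------
Garden   | 3463.89   
Office   | 1082.8    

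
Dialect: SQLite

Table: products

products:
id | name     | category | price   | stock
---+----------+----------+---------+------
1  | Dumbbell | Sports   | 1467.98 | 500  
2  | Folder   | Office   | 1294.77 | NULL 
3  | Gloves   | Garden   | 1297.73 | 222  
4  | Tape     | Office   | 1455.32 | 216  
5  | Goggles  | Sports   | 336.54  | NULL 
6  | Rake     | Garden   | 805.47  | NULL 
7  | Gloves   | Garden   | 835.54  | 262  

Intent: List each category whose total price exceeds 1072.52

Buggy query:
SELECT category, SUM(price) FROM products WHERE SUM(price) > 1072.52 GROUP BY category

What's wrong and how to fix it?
Bug: SUM(price) is an aggregate, but WHERE filters rows before aggregation

Fix: Move the aggregate condition to a HAVING clause

Corrected query:
SELECT category, SUM(price) FROM products GROUP BY category HAVING SUM(price) > 1072.52

Result:
category | SUM(price)
---------+-----------
Garden   | 2938.74   
Office   | 2750.09   
Sports   | 1804.52   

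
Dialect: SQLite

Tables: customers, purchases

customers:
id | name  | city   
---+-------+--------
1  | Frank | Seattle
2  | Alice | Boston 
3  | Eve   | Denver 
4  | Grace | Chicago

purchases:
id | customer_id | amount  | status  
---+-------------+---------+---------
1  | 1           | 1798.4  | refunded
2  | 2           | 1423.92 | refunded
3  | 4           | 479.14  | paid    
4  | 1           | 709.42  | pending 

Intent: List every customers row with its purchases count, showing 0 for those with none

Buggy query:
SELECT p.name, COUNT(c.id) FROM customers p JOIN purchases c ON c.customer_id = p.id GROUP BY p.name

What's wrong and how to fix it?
Bug: INNER JOIN drops customers rows that have no matching purchases rows

Fix: Use LEFT JOIN so parents without children still appear (COUNT(c.id) gives 0)

Corrected query:
SELECT p.name, COUNT(c.id) FROM customers p LEFT JOIN purchases c ON c.customer_id = p.id GROUP BY p.name

Result:
name  | COUNT(c.id)
------+------------
Alice | 1          
Eve   | 0          
Frank | 2          
Grace | 1          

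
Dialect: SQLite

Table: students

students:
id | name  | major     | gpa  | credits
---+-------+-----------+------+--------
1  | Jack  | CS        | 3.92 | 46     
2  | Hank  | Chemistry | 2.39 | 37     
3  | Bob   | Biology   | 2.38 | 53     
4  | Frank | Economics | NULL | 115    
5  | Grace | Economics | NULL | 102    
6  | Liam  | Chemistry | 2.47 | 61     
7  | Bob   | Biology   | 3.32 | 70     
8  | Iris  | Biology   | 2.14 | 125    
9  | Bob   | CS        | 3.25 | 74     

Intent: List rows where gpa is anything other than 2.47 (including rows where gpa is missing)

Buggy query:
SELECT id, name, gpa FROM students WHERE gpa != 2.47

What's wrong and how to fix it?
Bug: Inequality against NULL is unknown, not true; rows with NULL are dropped

Fix: Add an explicit OR gpa IS NULL to include the missing-value rows

Corrected query:
SELECT id, name, gpa FROM students WHERE gpa != 2.47 OR gpa IS NULL

Result:
id | name  | gpa 
---+-------+-----
1  | Jack  | 3.92
2  | Hank  | 2.39
3  | Bob   | 2.38
4  | Frank | NULL
5  | Grace | NULL
7  | Bob   | 3.32
8  | Iris  | 2.14
9  | Bob   | 3.25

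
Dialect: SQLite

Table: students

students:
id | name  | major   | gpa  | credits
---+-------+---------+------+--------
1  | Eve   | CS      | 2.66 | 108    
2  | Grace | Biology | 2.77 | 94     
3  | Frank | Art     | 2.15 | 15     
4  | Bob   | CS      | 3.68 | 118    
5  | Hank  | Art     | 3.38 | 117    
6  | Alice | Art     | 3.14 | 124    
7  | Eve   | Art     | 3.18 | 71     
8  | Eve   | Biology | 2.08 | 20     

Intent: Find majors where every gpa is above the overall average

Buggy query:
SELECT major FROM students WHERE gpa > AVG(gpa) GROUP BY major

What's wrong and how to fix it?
Bug: WHERE evaluates per row before aggregation, so AVG() is unavailable

Fix: Use a subquery for AVG and a HAVING MIN(...) filter so the condition holds for every row in the group

Corrected query:
SELECT major FROM students GROUP BY major HAVING MIN(gpa) > (SELECT AVG(gpa) FROM students)

Result:
(no rows)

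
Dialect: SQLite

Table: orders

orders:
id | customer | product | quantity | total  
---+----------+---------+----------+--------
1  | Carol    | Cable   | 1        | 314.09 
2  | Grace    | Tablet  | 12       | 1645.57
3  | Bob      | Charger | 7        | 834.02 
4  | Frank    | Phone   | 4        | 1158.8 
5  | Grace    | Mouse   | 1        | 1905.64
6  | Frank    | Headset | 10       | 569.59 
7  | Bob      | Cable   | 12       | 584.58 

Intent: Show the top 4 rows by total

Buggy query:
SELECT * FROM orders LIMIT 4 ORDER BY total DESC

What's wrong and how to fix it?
Bug: LIMIT must come after ORDER BY

Fix: Sort with ORDER BY, then apply LIMIT

Corrected query:
SELECT * FROM orders ORDER BY total DESC LIMIT 4

Result:
id | customer | product | quantity | total  
---+----------+---------+----------+--------
5  | Grace    | Mouse   | 1        | 1905.64
2  | Grace    | Tablet  | 12       | 1645.57
4  | Frank    | Phone   | 4        | 1158.8 
3  | Bob      | Charger | 7        | 834.02 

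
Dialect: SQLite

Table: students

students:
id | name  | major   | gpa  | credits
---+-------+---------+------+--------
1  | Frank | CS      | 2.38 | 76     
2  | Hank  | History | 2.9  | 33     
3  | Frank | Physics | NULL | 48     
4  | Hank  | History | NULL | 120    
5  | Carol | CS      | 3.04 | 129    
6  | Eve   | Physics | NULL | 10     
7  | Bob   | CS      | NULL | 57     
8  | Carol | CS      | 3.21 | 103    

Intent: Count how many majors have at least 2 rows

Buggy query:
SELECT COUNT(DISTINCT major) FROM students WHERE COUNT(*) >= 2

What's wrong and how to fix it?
Bug: WHERE filters individual rows, not groups, so a group-level COUNT is invalid there

Fix: Group first with HAVING COUNT(*) >= 2, then COUNT the resulting groups

Corrected query:
SELECT COUNT(*) FROM (SELECT major FROM students GROUP BY major HAVING COUNT(*) >= 2)

Result:
COUNT(*)
--------
3       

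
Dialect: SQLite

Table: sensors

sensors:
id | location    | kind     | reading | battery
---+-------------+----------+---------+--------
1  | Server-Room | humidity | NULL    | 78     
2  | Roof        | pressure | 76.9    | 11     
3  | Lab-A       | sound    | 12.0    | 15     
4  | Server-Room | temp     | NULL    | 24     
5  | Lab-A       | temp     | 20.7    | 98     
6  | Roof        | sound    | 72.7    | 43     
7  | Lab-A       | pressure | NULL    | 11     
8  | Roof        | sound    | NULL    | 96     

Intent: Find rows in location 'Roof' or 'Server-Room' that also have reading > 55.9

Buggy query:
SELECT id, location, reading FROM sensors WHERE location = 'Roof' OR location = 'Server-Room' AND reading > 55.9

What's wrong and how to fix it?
Bug: Without parentheses, AND is evaluated before OR, so the reading filter only applies to the 'Server-Room' branch

Fix: Add parentheses around the OR so the AND applies to both alternatives

Corrected query:
SELECT id, location, reading FROM sensors WHERE (location = 'Roof' OR location = 'Server-Room') AND reading > 55.9

Result:
id | location | reading
---+----------+--------
2  | Roof     | 76.9   
6  | Roof     | 72.7   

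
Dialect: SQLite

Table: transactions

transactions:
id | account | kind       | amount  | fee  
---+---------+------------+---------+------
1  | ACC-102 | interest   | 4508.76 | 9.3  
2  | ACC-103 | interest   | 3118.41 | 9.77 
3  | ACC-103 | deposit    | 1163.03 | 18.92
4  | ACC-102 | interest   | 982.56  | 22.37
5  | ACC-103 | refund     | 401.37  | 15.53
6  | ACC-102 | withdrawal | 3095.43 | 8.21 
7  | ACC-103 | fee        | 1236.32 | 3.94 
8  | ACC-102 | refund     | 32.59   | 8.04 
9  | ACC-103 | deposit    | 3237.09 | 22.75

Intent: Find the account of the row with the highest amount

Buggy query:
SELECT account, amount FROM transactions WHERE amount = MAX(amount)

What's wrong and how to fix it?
Bug: MAX(amount) is an aggregate and cannot be used directly in WHERE

Fix: Wrap MAX in a scalar subquery so WHERE compares against a single value

Corrected query:
SELECT account, amount FROM transactions WHERE amount = (SELECT MAX(amount) FROM transactions)

Result:
account | amount 
--------+--------
ACC-102 | 4508.76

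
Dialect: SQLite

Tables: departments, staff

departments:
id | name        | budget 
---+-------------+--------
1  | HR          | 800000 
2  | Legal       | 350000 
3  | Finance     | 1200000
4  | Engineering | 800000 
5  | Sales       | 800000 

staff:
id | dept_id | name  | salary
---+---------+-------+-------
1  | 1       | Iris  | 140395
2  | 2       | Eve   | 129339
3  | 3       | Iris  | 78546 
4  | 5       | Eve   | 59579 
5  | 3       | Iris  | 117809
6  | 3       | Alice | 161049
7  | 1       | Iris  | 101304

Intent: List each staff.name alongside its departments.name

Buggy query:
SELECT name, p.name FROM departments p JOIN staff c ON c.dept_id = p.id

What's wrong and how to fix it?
Bug: Both tables have a 'name' column; the unqualified reference is ambiguous

Fix: Qualify the column with its table alias (c.name)

Corrected query:
SELECT c.name, p.name FROM departments p JOIN staff c ON c.dept_id = p.id

Result:
name  | name   
------+--------
Iris  | HR     
Eve   | Legal  
Iris  | Finance
Eve   | Sales  
Iris  | Finance
Alice | Finance
Iris  | HR     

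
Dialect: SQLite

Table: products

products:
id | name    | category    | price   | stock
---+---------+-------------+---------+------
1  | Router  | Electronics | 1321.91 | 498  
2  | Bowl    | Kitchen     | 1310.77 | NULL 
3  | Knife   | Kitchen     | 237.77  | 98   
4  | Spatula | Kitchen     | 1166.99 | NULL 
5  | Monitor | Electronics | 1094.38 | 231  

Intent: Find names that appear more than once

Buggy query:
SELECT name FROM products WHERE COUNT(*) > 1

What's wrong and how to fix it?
Bug: COUNT(*) is an aggregate and cannot be used in WHERE

Fix: GROUP BY name, then filter groups with HAVING COUNT(*) > 1

Corrected query:
SELECT name FROM products GROUP BY name HAVING COUNT(*) > 1

Result:
(no rows)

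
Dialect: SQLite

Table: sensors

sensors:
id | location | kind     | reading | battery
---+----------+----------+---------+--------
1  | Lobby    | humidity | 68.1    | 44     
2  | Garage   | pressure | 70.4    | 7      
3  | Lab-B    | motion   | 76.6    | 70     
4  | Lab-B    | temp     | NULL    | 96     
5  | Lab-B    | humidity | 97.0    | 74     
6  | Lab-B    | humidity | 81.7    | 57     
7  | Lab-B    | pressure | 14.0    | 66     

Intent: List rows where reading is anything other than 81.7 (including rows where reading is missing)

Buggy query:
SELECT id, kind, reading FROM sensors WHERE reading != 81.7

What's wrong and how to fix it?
Bug: 'reading != 81.7' is unknown when reading is NULL, so NULL rows are silently excluded

Fix: Handle NULL separately with IS NULL alongside the inequality

Corrected query:
SELECT id, kind, reading FROM sensors WHERE reading != 81.7 OR reading IS NULL

Result:
id | kind     | reading
---+----------+--------
1  | humidity | 68.1   
2  | pressure | 70.4   
3  | motion   | 76.6   
4  | temp     | NULL   
5  | humidity | 97     
7  | pressure | 14     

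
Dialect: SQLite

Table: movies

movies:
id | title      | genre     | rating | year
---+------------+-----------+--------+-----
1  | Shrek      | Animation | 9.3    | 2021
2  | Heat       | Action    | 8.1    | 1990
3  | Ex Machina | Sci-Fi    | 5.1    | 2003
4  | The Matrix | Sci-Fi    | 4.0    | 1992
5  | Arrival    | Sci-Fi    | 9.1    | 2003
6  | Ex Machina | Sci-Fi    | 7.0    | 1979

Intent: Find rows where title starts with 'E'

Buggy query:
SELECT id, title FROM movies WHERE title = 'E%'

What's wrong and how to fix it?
Bug: '=' compares the literal string including the % character; pattern matching needs LIKE

Fix: Replace '=' with LIKE so 'E%' is treated as a pattern

Corrected query:
SELECT id, title FROM movies WHERE title LIKE 'E%'

Result:
id | title     
---+-----------
3  | Ex Machina
6  | Ex Machina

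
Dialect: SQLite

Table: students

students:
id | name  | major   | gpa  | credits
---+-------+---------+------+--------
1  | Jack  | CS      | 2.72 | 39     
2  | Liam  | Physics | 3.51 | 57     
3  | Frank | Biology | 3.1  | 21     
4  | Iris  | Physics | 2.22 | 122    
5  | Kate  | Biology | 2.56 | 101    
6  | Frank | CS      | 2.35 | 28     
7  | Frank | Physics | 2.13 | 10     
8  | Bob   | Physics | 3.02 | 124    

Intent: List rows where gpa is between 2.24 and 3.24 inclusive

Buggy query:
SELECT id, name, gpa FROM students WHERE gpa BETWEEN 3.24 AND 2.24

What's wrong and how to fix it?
Bug: BETWEEN expects the lower bound first; with 3.24 AND 2.24 the range is empty

Fix: Swap the bounds so the smaller value comes first

Corrected query:
SELECT id, name, gpa FROM students WHERE gpa BETWEEN 2.24 AND 3.24

Result:
id | name  | gpa 
---+-------+-----
1  | Jack  | 2.72
3  | Frank | 3.1 
5  | Kate  | 2.56
6  | Frank | 2.35
8  | Bob   | 3.02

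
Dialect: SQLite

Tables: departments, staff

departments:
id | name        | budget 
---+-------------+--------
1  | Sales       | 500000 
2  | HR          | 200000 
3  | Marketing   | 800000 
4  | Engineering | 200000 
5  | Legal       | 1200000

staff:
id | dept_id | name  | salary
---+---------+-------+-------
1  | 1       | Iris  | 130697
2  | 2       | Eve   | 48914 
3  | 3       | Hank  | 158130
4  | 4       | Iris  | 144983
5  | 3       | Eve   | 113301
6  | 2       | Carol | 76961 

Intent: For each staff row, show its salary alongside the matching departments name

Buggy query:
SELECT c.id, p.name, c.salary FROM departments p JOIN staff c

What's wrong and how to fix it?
Bug: Missing join condition: each staff row is matched to all departments rows instead of just its own

Fix: Add ON c.dept_id = p.id to the JOIN

Corrected query:
SELECT c.id, p.name, c.salary FROM departments p JOIN staff c ON c.dept_id = p.id

Result:
id | name        | salary
---+-------------+-------
1  | Sales       | 130697
2  | HR          | 48914 
3  | Marketing   | 158130
4  | Engineering | 144983
5  | Marketing   | 113301
6  | HR          | 76961 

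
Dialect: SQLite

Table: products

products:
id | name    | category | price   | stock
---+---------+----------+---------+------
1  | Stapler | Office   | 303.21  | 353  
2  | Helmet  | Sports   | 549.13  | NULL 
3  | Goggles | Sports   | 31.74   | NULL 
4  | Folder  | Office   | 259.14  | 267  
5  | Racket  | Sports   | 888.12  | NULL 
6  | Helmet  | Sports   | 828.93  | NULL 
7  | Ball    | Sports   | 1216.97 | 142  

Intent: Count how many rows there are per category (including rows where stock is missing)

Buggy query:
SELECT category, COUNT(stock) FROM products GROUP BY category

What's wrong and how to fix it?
Bug: COUNT(stock) skips NULLs, so groups with missing stock are undercounted

Fix: Replace COUNT(stock) with COUNT(*)

Corrected query:
SELECT category, COUNT(*) FROM products GROUP BY category

Result:
category | COUNT(*)
---------+---------
Office   | 2       
Sports   | 5       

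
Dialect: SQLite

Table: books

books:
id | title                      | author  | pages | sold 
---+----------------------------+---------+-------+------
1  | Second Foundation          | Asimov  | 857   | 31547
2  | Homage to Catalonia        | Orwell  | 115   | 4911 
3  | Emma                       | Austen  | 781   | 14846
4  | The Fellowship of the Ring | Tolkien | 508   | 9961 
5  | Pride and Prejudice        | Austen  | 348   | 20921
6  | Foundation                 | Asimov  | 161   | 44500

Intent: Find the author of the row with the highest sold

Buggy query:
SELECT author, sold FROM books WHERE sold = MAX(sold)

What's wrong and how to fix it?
Bug: WHERE is evaluated per row; an aggregate over the whole table isn't defined there

Fix: Use a subquery: WHERE sold = (SELECT MAX(sold) FROM books)

Corrected query:
SELECT author, sold FROM books WHERE sold = (SELECT MAX(sold) FROM books)

Result:
author | sold 
-------+------
Asimov | 44500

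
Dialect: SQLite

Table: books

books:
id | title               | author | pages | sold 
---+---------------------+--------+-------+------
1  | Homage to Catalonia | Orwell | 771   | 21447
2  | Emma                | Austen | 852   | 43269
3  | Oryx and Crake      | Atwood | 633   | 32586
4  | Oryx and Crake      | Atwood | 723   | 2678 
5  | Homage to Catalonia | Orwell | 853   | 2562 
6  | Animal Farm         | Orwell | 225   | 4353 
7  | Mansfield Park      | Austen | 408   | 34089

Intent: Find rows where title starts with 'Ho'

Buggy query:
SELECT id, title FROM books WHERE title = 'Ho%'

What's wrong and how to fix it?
Bug: Wildcards only work with LIKE; '=' treats '%' as a literal character

Fix: Use LIKE for wildcard pattern matching

Corrected query:
SELECT id, title FROM books WHERE title LIKE 'Ho%'

Result:
id | title              
---+--------------------
1  | Homage to Catalonia
5  | Homage to Catalonia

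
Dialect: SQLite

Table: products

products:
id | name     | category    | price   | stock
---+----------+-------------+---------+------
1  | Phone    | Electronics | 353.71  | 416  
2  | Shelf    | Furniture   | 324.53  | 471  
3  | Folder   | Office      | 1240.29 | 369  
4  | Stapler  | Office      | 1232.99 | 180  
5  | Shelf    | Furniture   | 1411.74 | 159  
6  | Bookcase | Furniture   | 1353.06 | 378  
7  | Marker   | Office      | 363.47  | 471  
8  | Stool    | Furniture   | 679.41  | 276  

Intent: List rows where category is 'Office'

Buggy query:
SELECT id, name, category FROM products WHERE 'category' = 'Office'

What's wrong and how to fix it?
Bug: 'category' in single quotes is a string literal, not the column; the comparison is literal-vs-literal and never true

Fix: Reference the column as category without single quotes

Corrected query:
SELECT id, name, category FROM products WHERE category = 'Office'

Result:
id | name    | category
---+---------+---------
3  | Folder  | Office  
4  | Stapler | Office  
7  | Marker  | Office  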